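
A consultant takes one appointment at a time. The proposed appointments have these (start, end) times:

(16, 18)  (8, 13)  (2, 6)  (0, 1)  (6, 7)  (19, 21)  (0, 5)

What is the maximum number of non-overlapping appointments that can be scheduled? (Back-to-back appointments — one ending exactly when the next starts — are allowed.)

6

By end time: (0,1), (0,5), (2,6), (6,7), (8,13), (16,18), (19,21).
Pick (0,1); next start ≥ 1 → (2,6); next start ≥ 6 → (6,7); next start ≥ 7 → (8,13); next start ≥ 13 → (16,18); next start ≥ 18 → (19,21).
Selected 6 appointments.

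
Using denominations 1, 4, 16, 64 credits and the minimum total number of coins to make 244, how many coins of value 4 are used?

1

244 = 3×64 + 3×16 + 1×4
Count of 4: 1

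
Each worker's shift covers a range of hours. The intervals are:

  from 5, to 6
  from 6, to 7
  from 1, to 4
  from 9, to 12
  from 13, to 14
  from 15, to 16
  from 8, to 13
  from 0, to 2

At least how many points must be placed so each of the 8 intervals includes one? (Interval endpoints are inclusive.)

Sort by right endpoint; whenever an interval is uncovered, place a point at its right end.
Sorted: [0,2] [1,4] [5,6] [6,7] [9,12] [8,13] [13,14] [15,16]
{[0,2],[1,4]} hit by 2; {[5,6],[6,7]} hit by 6; {[9,12],[8,13]} hit by 12; {[13,14]} hit by 14; {[15,16]} hit by 16.
Points: 2, 6, 12, 14, 16 (5 total).

5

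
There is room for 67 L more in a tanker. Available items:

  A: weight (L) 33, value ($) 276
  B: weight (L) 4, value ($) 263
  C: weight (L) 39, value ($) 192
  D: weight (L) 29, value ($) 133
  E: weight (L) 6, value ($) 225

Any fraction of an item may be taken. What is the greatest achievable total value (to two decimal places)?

Sort by value per unit weight and fill in that order.
Order: B (263/4=65.75) > E (225/6=37.50) > A (276/33=8.36) > C (192/39=4.92) > D (133/29=4.59)
Fill: take B (4 @ 263) → take E (6 @ 225) → take A (33 @ 276) → take 24/39 of C → 118.15; 67/67 used.
Total value = 882.15

882.15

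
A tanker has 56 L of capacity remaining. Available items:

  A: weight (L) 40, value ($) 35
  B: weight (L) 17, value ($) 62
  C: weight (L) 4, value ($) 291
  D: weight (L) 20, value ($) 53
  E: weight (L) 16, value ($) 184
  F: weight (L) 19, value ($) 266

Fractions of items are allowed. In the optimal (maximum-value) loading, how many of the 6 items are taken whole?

4

Greedy by value/weight ratio, highest first.
Order: C (291/4=72.75) > F (266/19=14.00) > E (184/16=11.50) > B (62/17=3.65) > D (53/20=2.65) > A (35/40=0.88)
Fill: take C (4 @ 291) → take F (19 @ 266) → take E (16 @ 184) → take B (17 @ 62); 56/56 used.
4 item(s) taken whole.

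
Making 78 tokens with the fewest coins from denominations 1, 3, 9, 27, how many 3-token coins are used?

Greedy: take as many of the largest coin as possible, then repeat with the remainder.
78 = 2×27 + 2×9 + 2×3
Count of 3: 2

2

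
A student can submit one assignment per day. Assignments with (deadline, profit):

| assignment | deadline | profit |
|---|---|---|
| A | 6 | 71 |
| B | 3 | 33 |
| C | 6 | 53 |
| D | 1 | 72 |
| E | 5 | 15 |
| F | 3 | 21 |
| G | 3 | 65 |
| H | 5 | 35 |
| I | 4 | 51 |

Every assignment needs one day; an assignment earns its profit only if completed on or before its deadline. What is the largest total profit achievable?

By profit: D(d1,72), A(d6,71), G(d3,65), C(d6,53), I(d4,51), H(d5,35), B(d3,33), F(d3,21), E(d5,15)
D→slot 1; A→slot 6; G→slot 3; C→slot 5; I→slot 4; H→slot 2; B skipped; F skipped; E skipped.
Profit = 72 + 35 + 65 + 51 + 53 + 71 = 347

347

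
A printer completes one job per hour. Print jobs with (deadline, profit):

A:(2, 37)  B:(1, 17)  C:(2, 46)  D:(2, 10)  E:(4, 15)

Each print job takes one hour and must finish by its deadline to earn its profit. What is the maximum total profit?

98

Take jobs in profit order; each goes to the latest open slot no later than its deadline.
Profit order: C=46 A=37 B=17 E=15 D=10
Assign: C→slot 2, A→slot 1, B skipped, E→slot 4, D skipped.
Slots: [1:A] [2:C] [4:E]
Profit = 37 + 46 + 15 = 98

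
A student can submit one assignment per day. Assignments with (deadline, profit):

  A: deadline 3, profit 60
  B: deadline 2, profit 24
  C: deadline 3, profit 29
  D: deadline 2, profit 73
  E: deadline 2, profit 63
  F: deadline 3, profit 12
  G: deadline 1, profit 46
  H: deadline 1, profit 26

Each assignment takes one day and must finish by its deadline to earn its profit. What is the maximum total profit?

196

Sort by profit descending; place each in the latest free slot ≤ its deadline.
Profit order: D=73 E=63 A=60 G=46 C=29 H=26 B=24 F=12
Assign: D→slot 2, E→slot 1, A→slot 3, G skipped, C skipped, H skipped, B skipped, F skipped.
Slots: [1:E] [2:D] [3:A]
Profit = 63 + 73 + 60 = 196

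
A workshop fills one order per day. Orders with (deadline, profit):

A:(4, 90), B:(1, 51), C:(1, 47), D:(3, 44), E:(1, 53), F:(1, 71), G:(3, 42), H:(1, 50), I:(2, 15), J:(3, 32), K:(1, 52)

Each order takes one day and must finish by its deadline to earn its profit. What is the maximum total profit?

Take jobs in profit order; each goes to the latest open slot no later than its deadline.
By profit: A(d4,90), F(d1,71), E(d1,53), K(d1,52), B(d1,51), H(d1,50), C(d1,47), D(d3,44), G(d3,42), J(d3,32), I(d2,15)
A→slot 4; F→slot 1; E skipped; K skipped; B skipped; H skipped; C skipped; D→slot 3; G→slot 2; J skipped; I skipped.
Profit = 71 + 42 + 44 + 90 = 247

247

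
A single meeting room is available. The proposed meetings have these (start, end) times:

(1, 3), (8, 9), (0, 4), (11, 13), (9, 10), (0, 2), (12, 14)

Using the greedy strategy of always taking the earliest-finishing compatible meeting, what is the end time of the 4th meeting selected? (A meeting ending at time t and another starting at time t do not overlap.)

13

Sorted by end: (0,2)  (1,3)  (0,4)  (8,9)  (9,10)  (11,13)  (12,14)
take (0,2); skip (1,3); skip (0,4); take (8,9); take (9,10); take (11,13); skip (12,14).
Selected: (0,2) (8,9) (9,10) (11,13)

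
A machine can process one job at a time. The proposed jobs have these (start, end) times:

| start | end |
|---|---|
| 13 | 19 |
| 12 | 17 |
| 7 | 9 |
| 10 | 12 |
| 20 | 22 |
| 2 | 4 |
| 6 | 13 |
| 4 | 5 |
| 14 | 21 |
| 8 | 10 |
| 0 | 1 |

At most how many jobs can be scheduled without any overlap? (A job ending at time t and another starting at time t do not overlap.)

Order by finish time; keep every interval that doesn't clash with the previous kept one.
Sorted by end: (0,1)  (2,4)  (4,5)  (7,9)  (8,10)  (10,12)  (6,13)  (12,17)  (13,19)  (14,21)  (20,22)
take (0,1); take (2,4); take (4,5); take (7,9); skip (8,10); take (10,12); take (12,17); take (20,22).
Selected 7 jobs.

7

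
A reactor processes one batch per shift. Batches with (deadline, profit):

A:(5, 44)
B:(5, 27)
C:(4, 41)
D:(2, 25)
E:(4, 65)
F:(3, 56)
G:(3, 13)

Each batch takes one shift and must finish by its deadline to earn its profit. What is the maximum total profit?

Take jobs in profit order; each goes to the latest open slot no later than its deadline.
Profit order: E=65 F=56 A=44 C=41 B=27 D=25 G=13
Assign: E→slot 4, F→slot 3, A→slot 5, C→slot 2, B→slot 1, D skipped, G skipped.
Slots: [1:B] [2:C] [3:F] [4:E] [5:A]
Profit = 27 + 41 + 56 + 65 + 44 = 233

233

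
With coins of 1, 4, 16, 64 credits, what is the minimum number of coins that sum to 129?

3

129 = 2×64 + 1×1
Total coins = 2 + 1 = 3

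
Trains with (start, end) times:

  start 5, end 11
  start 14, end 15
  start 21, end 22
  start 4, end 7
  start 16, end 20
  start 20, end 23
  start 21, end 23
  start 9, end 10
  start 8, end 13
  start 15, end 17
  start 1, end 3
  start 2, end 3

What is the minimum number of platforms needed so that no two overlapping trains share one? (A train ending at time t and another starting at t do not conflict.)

3

starts: [1, 2, 4, 5, 8, 9, 14, 15, 16, 20, 21, 21]
ends:   [3, 3, 7, 10, 11, 13, 15, 17, 20, 22, 23, 23]
s1→1 s2→2 e3→1 e3→0 s4→1 s5→2 e7→1 s8→2 s9→3  — peak 3.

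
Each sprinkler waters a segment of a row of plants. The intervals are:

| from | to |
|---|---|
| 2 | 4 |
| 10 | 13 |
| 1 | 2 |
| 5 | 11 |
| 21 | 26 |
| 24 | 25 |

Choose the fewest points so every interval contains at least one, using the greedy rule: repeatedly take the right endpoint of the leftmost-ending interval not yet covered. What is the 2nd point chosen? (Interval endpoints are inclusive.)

By right end: [1,2]  [2,4]  [5,11]  [10,13]  [24,25]  [21,26]
[1,2] uncovered → point at 2; [5,11] uncovered → point at 11; [24,25] uncovered → point at 25.
Points: 2, 11, 25 (3 total).

11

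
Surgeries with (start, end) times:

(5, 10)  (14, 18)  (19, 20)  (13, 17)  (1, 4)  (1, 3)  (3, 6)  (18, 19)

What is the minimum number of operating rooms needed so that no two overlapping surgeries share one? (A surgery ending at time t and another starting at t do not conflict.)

2

starts: [1, 1, 3, 5, 13, 14, 18, 19]
ends:   [3, 4, 6, 10, 17, 18, 19, 20]
s1→1 s1→2  — peak 2.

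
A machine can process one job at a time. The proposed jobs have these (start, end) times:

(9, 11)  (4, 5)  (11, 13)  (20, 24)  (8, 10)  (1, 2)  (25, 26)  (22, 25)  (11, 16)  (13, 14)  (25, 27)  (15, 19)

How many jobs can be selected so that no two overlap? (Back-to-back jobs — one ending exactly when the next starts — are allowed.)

8

Sorted by end: (1,2)  (4,5)  (8,10)  (9,11)  (11,13)  (13,14)  (11,16)  (15,19)  (20,24)  (22,25)  (25,26)  (25,27)
take (1,2); take (4,5); take (8,10); take (11,13); take (13,14); take (15,19); take (20,24); take (25,26).
Selected 8 jobs.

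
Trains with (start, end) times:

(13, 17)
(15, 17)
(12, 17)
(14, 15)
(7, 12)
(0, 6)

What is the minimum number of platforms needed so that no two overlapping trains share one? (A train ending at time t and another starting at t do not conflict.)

3

The answer is the maximum number of intervals overlapping at any instant.
Events (time:±→running): 0:+→1 6:-→0 7:+→1 12:-→0 12:+→1 13:+→2 14:+→3 … peak 3.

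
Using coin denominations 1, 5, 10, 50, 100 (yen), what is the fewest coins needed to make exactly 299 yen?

Use the largest denomination that fits, subtract, and repeat.
299 = 2×100 + 1×50 + 4×10 + 1×5 + 4×1
Total coins = 2 + 1 + 4 + 1 + 4 = 12

12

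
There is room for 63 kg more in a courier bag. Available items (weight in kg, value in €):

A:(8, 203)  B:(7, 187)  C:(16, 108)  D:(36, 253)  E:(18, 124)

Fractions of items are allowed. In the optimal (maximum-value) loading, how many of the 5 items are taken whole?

Sort by value per unit weight and fill in that order.
Ratios (sorted): B 26.71, A 25.38, D 7.03, E 6.89, C 6.75
take B (7 @ 187); take A (8 @ 203); take D (36 @ 253); take 12/18 of E → 82.67. Capacity used 63/63.
3 item(s) taken whole; one partial (take 12/18 of E).

3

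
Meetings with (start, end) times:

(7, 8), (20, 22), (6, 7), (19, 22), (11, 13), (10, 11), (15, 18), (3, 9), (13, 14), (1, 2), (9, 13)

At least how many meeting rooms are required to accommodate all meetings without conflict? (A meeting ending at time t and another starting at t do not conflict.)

The answer is the maximum number of intervals overlapping at any instant.
Events (time:±→running): 1:+→1 2:-→0 3:+→1 6:+→2 … peak 2.

2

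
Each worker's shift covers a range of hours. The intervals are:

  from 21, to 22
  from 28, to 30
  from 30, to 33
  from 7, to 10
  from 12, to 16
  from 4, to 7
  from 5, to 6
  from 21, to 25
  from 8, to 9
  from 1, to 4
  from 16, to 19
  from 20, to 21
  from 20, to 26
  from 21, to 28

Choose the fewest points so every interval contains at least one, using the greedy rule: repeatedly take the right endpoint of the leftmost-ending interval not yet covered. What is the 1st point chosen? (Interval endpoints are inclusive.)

Sort by right endpoint; whenever an interval is uncovered, place a point at its right end.
By right end: [1,4]  [5,6]  [4,7]  [8,9]  [7,10]  [12,16]  [16,19]  [20,21]  [21,22]  [21,25]  [20,26]  [21,28]  [28,30]  [30,33]
[1,4] uncovered → point at 4; [5,6] uncovered → point at 6; [8,9] uncovered → point at 9; [12,16] uncovered → point at 16; [20,21] uncovered → point at 21; [28,30] uncovered → point at 30.
Points: 4, 6, 9, 16, 21, 30 (6 total).

4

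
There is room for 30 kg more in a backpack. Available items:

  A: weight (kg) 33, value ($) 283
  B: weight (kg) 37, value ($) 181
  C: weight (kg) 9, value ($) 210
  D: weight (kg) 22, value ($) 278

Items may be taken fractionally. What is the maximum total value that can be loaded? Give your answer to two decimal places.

475.36

Ratios (sorted): C 23.33, D 12.64, A 8.58, B 4.89
take C (9 @ 210); take 21/22 of D → 265.36. Capacity used 30/30.
Total value = 475.36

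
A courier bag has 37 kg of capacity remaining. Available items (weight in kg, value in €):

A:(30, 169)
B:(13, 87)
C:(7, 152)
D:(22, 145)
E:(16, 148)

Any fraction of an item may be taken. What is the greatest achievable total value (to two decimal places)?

Sort by value per unit weight and fill in that order.
Order: C (152/7=21.71) > E (148/16=9.25) > B (87/13=6.69) > D (145/22=6.59) > A (169/30=5.63)
Fill: take C (7 @ 152) → take E (16 @ 148) → take B (13 @ 87) → take 1/22 of D → 6.59; 37/37 used.
Total value = 393.59

393.59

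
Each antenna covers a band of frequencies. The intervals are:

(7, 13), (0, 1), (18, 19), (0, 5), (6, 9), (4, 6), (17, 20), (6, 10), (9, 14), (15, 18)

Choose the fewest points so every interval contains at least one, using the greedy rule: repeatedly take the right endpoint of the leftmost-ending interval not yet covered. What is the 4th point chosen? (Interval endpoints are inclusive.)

18

Sort by right endpoint; whenever an interval is uncovered, place a point at its right end.
By right end: [0,1]  [0,5]  [4,6]  [6,9]  [6,10]  [7,13]  [9,14]  [15,18]  [18,19]  [17,20]
[0,1] uncovered → point at 1; [4,6] uncovered → point at 6; [7,13] uncovered → point at 13; [15,18] uncovered → point at 18.
Points: 1, 6, 13, 18 (4 total).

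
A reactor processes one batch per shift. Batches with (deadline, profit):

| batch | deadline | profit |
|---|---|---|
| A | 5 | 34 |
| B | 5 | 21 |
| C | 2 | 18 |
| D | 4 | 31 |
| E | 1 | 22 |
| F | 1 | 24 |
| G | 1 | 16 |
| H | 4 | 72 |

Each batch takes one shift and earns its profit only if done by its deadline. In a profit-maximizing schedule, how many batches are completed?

5

Take jobs in profit order; each goes to the latest open slot no later than its deadline.
By profit: H(d4,72), A(d5,34), D(d4,31), F(d1,24), E(d1,22), B(d5,21), C(d2,18), G(d1,16)
H→slot 4; A→slot 5; D→slot 3; F→slot 1; E skipped; B→slot 2; C skipped; G skipped.
5 of 8 scheduled.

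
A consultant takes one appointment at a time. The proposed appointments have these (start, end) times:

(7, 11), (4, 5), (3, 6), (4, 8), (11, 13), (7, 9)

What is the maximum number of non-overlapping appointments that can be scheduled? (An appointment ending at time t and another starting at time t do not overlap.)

3

Greedy by earliest finish: after sorting by end time, pick each interval compatible with the last pick.
Sorted by end: (4,5)  (3,6)  (4,8)  (7,9)  (7,11)  (11,13)
take (4,5); take (7,9); skip (7,11); take (11,13).
Selected 3 appointments.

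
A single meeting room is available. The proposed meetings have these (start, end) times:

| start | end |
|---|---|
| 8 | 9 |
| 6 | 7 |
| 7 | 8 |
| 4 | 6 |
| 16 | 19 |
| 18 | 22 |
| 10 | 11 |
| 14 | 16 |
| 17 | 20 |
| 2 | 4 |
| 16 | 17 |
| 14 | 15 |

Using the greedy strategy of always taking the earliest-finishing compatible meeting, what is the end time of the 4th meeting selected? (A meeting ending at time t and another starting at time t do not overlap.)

8

Order by finish time; keep every interval that doesn't clash with the previous kept one.
By end time: (2,4), (4,6), (6,7), (7,8), (8,9), (10,11), (14,15), (14,16), (16,17), (16,19), (17,20), (18,22).
Pick (2,4); next start ≥ 4 → (4,6); next start ≥ 6 → (6,7); next start ≥ 7 → (7,8); next start ≥ 8 → (8,9); next start ≥ 9 → (10,11); next start ≥ 11 → (14,15); next start ≥ 15 → (16,17); next start ≥ 17 → (17,20).
Selected: (2,4) (4,6) (6,7) (7,8) (8,9) (10,11) (14,15) (16,17) (17,20)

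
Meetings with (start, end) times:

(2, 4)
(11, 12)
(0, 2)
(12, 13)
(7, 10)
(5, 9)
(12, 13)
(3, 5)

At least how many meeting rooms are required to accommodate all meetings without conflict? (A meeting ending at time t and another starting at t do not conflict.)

2

Events (time:±→running): 0:+→1 2:-→0 2:+→1 3:+→2 … peak 2.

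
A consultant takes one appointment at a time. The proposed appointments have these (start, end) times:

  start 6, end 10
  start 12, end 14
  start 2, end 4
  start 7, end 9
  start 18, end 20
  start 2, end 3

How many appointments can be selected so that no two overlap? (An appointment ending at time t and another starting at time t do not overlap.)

4

Sorted by end: (2,3)  (2,4)  (7,9)  (6,10)  (12,14)  (18,20)
take (2,3); skip (2,4); take (7,9); skip (6,10); take (12,14); take (18,20).
Selected 4 appointments.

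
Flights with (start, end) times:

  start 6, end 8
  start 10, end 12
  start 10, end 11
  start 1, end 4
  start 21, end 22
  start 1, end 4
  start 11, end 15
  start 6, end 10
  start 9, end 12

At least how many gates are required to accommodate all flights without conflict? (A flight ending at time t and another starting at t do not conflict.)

Events (time:±→running): 1:+→1 1:+→2 4:-→1 4:-→0 6:+→1 6:+→2 8:-→1 9:+→2 10:-→1 10:+→2 10:+→3 … peak 3.

3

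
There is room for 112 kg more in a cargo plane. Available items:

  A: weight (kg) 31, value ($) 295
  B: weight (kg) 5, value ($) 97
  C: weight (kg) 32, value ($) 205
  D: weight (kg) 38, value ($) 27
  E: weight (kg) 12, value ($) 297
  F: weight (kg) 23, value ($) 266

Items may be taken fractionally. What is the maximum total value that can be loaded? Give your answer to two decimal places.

1166.39

Sort by value per unit weight and fill in that order.
Ratios (sorted): E 24.75, B 19.40, F 11.57, A 9.52, C 6.41, D 0.71
take E (12 @ 297); take B (5 @ 97); take F (23 @ 266); take A (31 @ 295); take C (32 @ 205); take 9/38 of D → 6.39. Capacity used 112/112.
Total value = 1166.39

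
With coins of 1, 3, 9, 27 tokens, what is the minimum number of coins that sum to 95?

Use the largest denomination that fits, subtract, and repeat.
95 − 3×27→14 − 1×9→5 − 1×3→2 − 2×1→0
Total coins = 3 + 1 + 1 + 2 = 7

7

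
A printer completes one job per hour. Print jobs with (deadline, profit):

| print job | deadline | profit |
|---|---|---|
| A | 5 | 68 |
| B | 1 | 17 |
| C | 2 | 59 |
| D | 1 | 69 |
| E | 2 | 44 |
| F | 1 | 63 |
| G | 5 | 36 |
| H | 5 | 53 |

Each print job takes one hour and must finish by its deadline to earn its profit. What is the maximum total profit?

Take jobs in profit order; each goes to the latest open slot no later than its deadline.
Profit order: D=69 A=68 F=63 C=59 H=53 E=44 G=36 B=17
Assign: D→slot 1, A→slot 5, F skipped, C→slot 2, H→slot 4, E skipped, G→slot 3, B skipped.
Slots: [1:D] [2:C] [3:G] [4:H] [5:A]
Profit = 69 + 59 + 36 + 53 + 68 = 285

285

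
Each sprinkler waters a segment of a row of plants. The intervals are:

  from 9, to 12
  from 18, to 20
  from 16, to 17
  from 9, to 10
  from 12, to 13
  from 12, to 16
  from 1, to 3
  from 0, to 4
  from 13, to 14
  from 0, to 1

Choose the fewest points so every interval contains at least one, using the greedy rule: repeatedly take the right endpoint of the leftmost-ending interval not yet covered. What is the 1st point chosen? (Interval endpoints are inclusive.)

1

By right end: [0,1]  [1,3]  [0,4]  [9,10]  [9,12]  [12,13]  [13,14]  [12,16]  [16,17]  [18,20]
[0,1] uncovered → point at 1; [9,10] uncovered → point at 10; [12,13] uncovered → point at 13; [16,17] uncovered → point at 17; [18,20] uncovered → point at 20.
Points: 1, 10, 13, 17, 20 (5 total).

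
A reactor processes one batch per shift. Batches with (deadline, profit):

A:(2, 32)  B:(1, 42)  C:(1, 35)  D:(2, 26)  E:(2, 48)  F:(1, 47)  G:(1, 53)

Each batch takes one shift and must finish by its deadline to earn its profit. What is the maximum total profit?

101

Profit order: G=53 E=48 F=47 B=42 C=35 A=32 D=26
Assign: G→slot 1, E→slot 2, F skipped, B skipped, C skipped, A skipped, D skipped.
Slots: [1:G] [2:E]
Profit = 53 + 48 = 101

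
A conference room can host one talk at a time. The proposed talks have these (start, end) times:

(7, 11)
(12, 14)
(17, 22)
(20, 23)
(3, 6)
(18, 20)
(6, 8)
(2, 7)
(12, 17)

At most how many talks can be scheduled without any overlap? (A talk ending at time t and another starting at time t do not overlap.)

5

By end time: (3,6), (2,7), (6,8), (7,11), (12,14), (12,17), (18,20), (17,22), (20,23).
Pick (3,6); next start ≥ 6 → (6,8); next start ≥ 8 → (12,14); next start ≥ 14 → (18,20); next start ≥ 20 → (20,23).
Selected 5 talks.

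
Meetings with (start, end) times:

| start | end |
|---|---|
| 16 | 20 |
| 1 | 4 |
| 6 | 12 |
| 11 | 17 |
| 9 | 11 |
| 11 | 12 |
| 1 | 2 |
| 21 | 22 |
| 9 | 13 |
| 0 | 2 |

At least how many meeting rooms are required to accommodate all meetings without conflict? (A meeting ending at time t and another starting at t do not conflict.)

4

The answer is the maximum number of intervals overlapping at any instant.
starts: [0, 1, 1, 6, 9, 9, 11, 11, 16, 21]
ends:   [2, 2, 4, 11, 12, 12, 13, 17, 20, 22]
s0→1 s1→2 s1→3 e2→2 e2→1 e4→0 s6→1 s9→2 s9→3 e11→2 s11→3 s11→4  — peak 4.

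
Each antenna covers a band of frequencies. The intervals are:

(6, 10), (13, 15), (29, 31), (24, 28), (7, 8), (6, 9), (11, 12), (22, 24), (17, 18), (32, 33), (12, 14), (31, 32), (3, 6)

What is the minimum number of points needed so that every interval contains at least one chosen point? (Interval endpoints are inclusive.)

Process intervals by earliest right end; each time one isn't hit yet, stab at its right endpoint.
Sorted: [3,6] [7,8] [6,9] [6,10] [11,12] [12,14] [13,15] [17,18] [22,24] [24,28] [29,31] [31,32] [32,33]
{[3,6]} hit by 6; {[7,8],[6,9],[6,10]} hit by 8; {[11,12],[12,14]} hit by 12; {[13,15]} hit by 15; {[17,18]} hit by 18; {[22,24],[24,28]} hit by 24; {[29,31],[31,32]} hit by 31; {[32,33]} hit by 33.
Points: 6, 8, 12, 15, 18, 24, 31, 33 (8 total).

8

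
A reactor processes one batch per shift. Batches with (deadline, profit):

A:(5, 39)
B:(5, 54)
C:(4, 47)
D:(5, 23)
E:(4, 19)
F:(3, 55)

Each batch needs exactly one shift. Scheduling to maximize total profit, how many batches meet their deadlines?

5

By profit: F(d3,55), B(d5,54), C(d4,47), A(d5,39), D(d5,23), E(d4,19)
F→slot 3; B→slot 5; C→slot 4; A→slot 2; D→slot 1; E skipped.
5 of 6 scheduled.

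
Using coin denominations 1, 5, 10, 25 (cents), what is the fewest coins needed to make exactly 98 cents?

8

Use the largest denomination that fits, subtract, and repeat.
98 = 3×25 + 2×10 + 3×1
Total coins = 3 + 2 + 3 = 8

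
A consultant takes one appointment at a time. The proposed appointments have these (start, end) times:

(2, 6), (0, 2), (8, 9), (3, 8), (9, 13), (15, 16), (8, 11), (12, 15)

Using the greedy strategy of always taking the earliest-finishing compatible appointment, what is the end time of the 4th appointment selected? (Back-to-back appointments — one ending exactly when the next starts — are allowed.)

Greedy by earliest finish: after sorting by end time, pick each interval compatible with the last pick.
Sorted by end: (0,2)  (2,6)  (3,8)  (8,9)  (8,11)  (9,13)  (12,15)  (15,16)
take (0,2); take (2,6); take (8,9); skip (8,11); take (9,13); take (15,16).
Selected: (0,2) (2,6) (8,9) (9,13) (15,16)

13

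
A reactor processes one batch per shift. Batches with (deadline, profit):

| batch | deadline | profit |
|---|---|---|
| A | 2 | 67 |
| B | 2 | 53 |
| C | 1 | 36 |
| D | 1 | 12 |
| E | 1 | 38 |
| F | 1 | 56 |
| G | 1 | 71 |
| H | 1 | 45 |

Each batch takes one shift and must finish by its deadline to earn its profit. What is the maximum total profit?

138

Sort by profit descending; place each in the latest free slot ≤ its deadline.
By profit: G(d1,71), A(d2,67), F(d1,56), B(d2,53), H(d1,45), E(d1,38), C(d1,36), D(d1,12)
G→slot 1; A→slot 2; F skipped; B skipped; H skipped; E skipped; C skipped; D skipped.
Profit = 71 + 67 = 138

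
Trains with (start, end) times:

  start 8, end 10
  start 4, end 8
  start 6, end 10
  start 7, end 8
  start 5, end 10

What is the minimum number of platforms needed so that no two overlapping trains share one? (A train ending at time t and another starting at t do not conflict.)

Count concurrent intervals with a sweep; the peak is the room count.
starts: [4, 5, 6, 7, 8]
ends:   [8, 8, 10, 10, 10]
s4→1 s5→2 s6→3 s7→4  — peak 4.

4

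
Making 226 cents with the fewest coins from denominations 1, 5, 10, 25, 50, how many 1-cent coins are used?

1

226 = 4×50 + 1×25 + 1×1
Count of 1: 1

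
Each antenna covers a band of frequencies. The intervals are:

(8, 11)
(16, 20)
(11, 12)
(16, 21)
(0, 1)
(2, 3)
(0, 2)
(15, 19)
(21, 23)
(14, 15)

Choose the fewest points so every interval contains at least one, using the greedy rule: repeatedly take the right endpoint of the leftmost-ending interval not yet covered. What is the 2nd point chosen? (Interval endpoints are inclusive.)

3

Process intervals by earliest right end; each time one isn't hit yet, stab at its right endpoint.
Sorted: [0,1] [0,2] [2,3] [8,11] [11,12] [14,15] [15,19] [16,20] [16,21] [21,23]
{[0,1],[0,2]} hit by 1; {[2,3]} hit by 3; {[8,11],[11,12]} hit by 11; {[14,15],[15,19]} hit by 15; {[16,20],[16,21]} hit by 20; {[21,23]} hit by 23.
Points: 1, 3, 11, 15, 20, 23 (6 total).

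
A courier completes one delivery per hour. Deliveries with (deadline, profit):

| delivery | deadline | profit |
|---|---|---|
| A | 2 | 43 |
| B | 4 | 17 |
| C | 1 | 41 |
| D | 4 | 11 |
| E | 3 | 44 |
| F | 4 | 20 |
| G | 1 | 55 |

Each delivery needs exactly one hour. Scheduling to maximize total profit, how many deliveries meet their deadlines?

Profit order: G=55 E=44 A=43 C=41 F=20 B=17 D=11
Assign: G→slot 1, E→slot 3, A→slot 2, C skipped, F→slot 4, B skipped, D skipped.
Slots: [1:G] [2:A] [3:E] [4:F]
4 of 7 scheduled.

4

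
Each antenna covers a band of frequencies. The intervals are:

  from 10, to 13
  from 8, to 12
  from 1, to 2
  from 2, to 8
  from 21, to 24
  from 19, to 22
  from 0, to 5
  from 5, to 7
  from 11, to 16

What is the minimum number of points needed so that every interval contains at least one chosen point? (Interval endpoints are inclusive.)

By right end: [1,2]  [0,5]  [5,7]  [2,8]  [8,12]  [10,13]  [11,16]  [19,22]  [21,24]
[1,2] uncovered → point at 2; [5,7] uncovered → point at 7; [8,12] uncovered → point at 12; [19,22] uncovered → point at 22.
Points: 2, 7, 12, 22 (4 total).

4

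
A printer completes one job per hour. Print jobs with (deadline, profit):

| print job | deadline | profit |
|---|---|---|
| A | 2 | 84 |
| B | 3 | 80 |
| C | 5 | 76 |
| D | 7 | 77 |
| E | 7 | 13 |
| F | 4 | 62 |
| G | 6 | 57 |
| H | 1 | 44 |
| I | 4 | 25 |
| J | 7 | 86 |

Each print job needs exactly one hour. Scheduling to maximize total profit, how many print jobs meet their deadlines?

7

Sort by profit descending; place each in the latest free slot ≤ its deadline.
Profit order: J=86 A=84 B=80 D=77 C=76 F=62 G=57 H=44 I=25 E=13
Assign: J→slot 7, A→slot 2, B→slot 3, D→slot 6, C→slot 5, F→slot 4, G→slot 1, H skipped, I skipped, E skipped.
Slots: [1:G] [2:A] [3:B] [4:F] [5:C] [6:D] [7:J]
7 of 10 scheduled.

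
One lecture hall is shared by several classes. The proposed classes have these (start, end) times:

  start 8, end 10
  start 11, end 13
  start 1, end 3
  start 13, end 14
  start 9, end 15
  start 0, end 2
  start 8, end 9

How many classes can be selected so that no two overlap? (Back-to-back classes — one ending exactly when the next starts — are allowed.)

4

By end time: (0,2), (1,3), (8,9), (8,10), (11,13), (13,14), (9,15).
Pick (0,2); next start ≥ 2 → (8,9); next start ≥ 9 → (11,13); next start ≥ 13 → (13,14).
Selected 4 classes.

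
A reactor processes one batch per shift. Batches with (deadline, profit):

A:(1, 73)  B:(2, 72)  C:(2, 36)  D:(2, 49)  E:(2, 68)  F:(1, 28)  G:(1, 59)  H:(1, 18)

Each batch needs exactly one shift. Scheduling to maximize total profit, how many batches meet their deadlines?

2

Take jobs in profit order; each goes to the latest open slot no later than its deadline.
Profit order: A=73 B=72 E=68 G=59 D=49 C=36 F=28 H=18
Assign: A→slot 1, B→slot 2, E skipped, G skipped, D skipped, C skipped, F skipped, H skipped.
Slots: [1:A] [2:B]
2 of 8 scheduled.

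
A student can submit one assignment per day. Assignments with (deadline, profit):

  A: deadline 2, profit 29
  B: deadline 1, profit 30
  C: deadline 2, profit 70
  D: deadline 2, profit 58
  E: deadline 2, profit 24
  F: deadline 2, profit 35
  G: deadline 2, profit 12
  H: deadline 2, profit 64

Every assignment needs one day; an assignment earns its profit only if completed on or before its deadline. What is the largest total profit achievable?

134

Sort by profit descending; place each in the latest free slot ≤ its deadline.
By profit: C(d2,70), H(d2,64), D(d2,58), F(d2,35), B(d1,30), A(d2,29), E(d2,24), G(d2,12)
C→slot 2; H→slot 1; D skipped; F skipped; B skipped; A skipped; E skipped; G skipped.
Profit = 64 + 70 = 134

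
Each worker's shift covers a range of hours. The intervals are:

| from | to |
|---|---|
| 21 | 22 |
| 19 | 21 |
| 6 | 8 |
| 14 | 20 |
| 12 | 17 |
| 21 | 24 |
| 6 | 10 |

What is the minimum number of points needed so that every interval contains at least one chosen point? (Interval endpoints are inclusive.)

3

By right end: [6,8]  [6,10]  [12,17]  [14,20]  [19,21]  [21,22]  [21,24]
[6,8] uncovered → point at 8; [12,17] uncovered → point at 17; [19,21] uncovered → point at 21.
Points: 8, 17, 21 (3 total).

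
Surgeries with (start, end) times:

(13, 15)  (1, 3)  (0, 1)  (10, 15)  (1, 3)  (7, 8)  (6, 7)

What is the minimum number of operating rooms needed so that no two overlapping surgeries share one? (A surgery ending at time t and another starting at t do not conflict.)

The answer is the maximum number of intervals overlapping at any instant.
starts: [0, 1, 1, 6, 7, 10, 13]
ends:   [1, 3, 3, 7, 8, 15, 15]
s0→1 e1→0 s1→1 s1→2  — peak 2.

2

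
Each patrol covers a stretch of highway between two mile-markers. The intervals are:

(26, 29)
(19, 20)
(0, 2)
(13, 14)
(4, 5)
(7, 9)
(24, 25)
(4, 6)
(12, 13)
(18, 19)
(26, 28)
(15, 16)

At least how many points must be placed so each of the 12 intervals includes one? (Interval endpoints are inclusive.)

8

Sorted: [0,2] [4,5] [4,6] [7,9] [12,13] [13,14] [15,16] [18,19] [19,20] [24,25] [26,28] [26,29]
{[0,2]} hit by 2; {[4,5],[4,6]} hit by 5; {[7,9]} hit by 9; {[12,13],[13,14]} hit by 13; {[15,16]} hit by 16; {[18,19],[19,20]} hit by 19; {[24,25]} hit by 25; {[26,28],[26,29]} hit by 28.
Points: 2, 5, 9, 13, 16, 19, 25, 28 (8 total).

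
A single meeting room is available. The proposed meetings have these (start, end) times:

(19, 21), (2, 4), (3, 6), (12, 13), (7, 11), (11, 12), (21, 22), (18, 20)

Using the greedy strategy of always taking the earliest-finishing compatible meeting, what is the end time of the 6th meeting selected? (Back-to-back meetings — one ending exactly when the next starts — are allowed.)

Sorted by end: (2,4)  (3,6)  (7,11)  (11,12)  (12,13)  (18,20)  (19,21)  (21,22)
take (2,4); take (7,11); take (11,12); take (12,13); take (18,20); take (21,22).
Selected: (2,4) (7,11) (11,12) (12,13) (18,20) (21,22)

22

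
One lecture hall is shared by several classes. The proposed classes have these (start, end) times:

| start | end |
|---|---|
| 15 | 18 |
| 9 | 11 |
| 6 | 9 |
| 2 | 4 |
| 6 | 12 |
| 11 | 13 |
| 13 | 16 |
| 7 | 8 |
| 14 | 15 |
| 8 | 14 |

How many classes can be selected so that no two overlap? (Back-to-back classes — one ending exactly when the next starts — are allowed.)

6

Order by finish time; keep every interval that doesn't clash with the previous kept one.
Sorted by end: (2,4)  (7,8)  (6,9)  (9,11)  (6,12)  (11,13)  (8,14)  (14,15)  (13,16)  (15,18)
take (2,4); take (7,8); take (9,11); skip (6,12); take (11,13); skip (8,14); take (14,15); take (15,18).
Selected 6 classes.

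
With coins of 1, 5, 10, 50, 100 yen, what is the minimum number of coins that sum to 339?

Greedy: take as many of the largest coin as possible, then repeat with the remainder.
339 − 3×100→39 − 3×10→9 − 1×5→4 − 4×1→0
Total coins = 3 + 3 + 1 + 4 = 11

11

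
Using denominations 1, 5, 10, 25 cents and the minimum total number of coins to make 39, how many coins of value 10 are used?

39 − 1×25→14 − 1×10→4 − 4×1→0
Count of 10: 1

1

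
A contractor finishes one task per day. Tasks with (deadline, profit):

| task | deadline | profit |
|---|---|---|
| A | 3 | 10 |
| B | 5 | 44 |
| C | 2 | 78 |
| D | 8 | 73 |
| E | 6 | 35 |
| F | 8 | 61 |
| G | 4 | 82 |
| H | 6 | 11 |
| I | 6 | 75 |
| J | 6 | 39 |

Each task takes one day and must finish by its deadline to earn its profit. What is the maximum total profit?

Take jobs in profit order; each goes to the latest open slot no later than its deadline.
By profit: G(d4,82), C(d2,78), I(d6,75), D(d8,73), F(d8,61), B(d5,44), J(d6,39), E(d6,35), H(d6,11), A(d3,10)
G→slot 4; C→slot 2; I→slot 6; D→slot 8; F→slot 7; B→slot 5; J→slot 3; E→slot 1; H skipped; A skipped.
Profit = 35 + 78 + 39 + 82 + 44 + 75 + 61 + 73 = 487

487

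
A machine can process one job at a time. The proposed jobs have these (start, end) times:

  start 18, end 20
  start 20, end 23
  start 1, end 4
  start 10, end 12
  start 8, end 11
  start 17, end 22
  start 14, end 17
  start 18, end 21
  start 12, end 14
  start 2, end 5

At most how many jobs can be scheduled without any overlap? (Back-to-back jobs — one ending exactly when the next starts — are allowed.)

Sort by end time and greedily take each interval whose start is ≥ the last chosen end.
Sorted by end: (1,4)  (2,5)  (8,11)  (10,12)  (12,14)  (14,17)  (18,20)  (18,21)  (17,22)  (20,23)
take (1,4); skip (2,5); take (8,11); take (12,14); take (14,17); take (18,20); skip (18,21); take (20,23).
Selected 6 jobs.

6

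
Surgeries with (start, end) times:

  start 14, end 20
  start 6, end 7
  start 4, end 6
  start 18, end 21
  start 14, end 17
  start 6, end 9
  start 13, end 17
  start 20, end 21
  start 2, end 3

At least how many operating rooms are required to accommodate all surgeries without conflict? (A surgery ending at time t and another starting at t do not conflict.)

starts: [2, 4, 6, 6, 13, 14, 14, 18, 20]
ends:   [3, 6, 7, 9, 17, 17, 20, 21, 21]
s2→1 e3→0 s4→1 e6→0 s6→1 s6→2 e7→1 e9→0 s13→1 s14→2 s14→3  — peak 3.

3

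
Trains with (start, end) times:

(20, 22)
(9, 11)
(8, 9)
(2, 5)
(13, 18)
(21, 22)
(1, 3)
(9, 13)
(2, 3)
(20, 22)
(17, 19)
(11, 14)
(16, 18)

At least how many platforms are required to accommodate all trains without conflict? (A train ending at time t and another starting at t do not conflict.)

3

Count concurrent intervals with a sweep; the peak is the room count.
Events (time:±→running): 1:+→1 2:+→2 2:+→3 … peak 3.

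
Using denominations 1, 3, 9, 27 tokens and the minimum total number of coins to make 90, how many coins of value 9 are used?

Greedy: take as many of the largest coin as possible, then repeat with the remainder.
90 = 3×27 + 1×9
Count of 9: 1

1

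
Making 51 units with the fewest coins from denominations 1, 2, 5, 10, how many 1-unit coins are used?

Greedy: take as many of the largest coin as possible, then repeat with the remainder.
51 = 5×10 + 1×1
Count of 1: 1

1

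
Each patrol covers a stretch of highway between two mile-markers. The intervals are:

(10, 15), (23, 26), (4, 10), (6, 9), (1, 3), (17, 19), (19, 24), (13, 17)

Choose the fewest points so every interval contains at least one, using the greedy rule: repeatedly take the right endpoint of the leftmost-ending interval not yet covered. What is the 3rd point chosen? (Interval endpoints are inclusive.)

Sorted: [1,3] [6,9] [4,10] [10,15] [13,17] [17,19] [19,24] [23,26]
{[1,3]} hit by 3; {[6,9],[4,10]} hit by 9; {[10,15],[13,17]} hit by 15; {[17,19],[19,24]} hit by 19; {[23,26]} hit by 26.
Points: 3, 9, 15, 19, 26 (5 total).

15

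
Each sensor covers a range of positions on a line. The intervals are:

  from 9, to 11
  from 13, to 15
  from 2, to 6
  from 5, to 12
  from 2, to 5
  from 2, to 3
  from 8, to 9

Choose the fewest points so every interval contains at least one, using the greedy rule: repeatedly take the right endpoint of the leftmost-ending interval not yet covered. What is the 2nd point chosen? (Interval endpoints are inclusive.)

9

Process intervals by earliest right end; each time one isn't hit yet, stab at its right endpoint.
By right end: [2,3]  [2,5]  [2,6]  [8,9]  [9,11]  [5,12]  [13,15]
[2,3] uncovered → point at 3; [8,9] uncovered → point at 9; [13,15] uncovered → point at 15.
Points: 3, 9, 15 (3 total).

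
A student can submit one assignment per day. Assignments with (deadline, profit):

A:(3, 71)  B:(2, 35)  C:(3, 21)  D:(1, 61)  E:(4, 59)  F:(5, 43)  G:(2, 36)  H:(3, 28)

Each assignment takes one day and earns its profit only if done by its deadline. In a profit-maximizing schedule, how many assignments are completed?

5

Sort by profit descending; place each in the latest free slot ≤ its deadline.
Profit order: A=71 D=61 E=59 F=43 G=36 B=35 H=28 C=21
Assign: A→slot 3, D→slot 1, E→slot 4, F→slot 5, G→slot 2, B skipped, H skipped, C skipped.
Slots: [1:D] [2:G] [3:A] [4:E] [5:F]
5 of 8 scheduled.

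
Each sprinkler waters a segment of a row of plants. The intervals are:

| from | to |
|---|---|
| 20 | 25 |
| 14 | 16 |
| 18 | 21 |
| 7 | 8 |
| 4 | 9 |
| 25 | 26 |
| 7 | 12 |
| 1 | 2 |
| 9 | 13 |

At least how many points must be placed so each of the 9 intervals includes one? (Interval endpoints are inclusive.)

Sort by right endpoint; whenever an interval is uncovered, place a point at its right end.
Sorted: [1,2] [7,8] [4,9] [7,12] [9,13] [14,16] [18,21] [20,25] [25,26]
{[1,2]} hit by 2; {[7,8],[4,9],[7,12]} hit by 8; {[9,13]} hit by 13; {[14,16]} hit by 16; {[18,21],[20,25]} hit by 21; {[25,26]} hit by 26.
Points: 2, 8, 13, 16, 21, 26 (6 total).

6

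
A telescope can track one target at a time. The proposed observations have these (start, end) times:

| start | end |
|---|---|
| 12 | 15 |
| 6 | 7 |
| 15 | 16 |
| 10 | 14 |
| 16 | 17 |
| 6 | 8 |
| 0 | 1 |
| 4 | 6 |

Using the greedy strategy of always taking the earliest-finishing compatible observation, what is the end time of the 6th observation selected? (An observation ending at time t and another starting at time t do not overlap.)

Sorted by end: (0,1)  (4,6)  (6,7)  (6,8)  (10,14)  (12,15)  (15,16)  (16,17)
take (0,1); take (4,6); take (6,7); skip (6,8); take (10,14); take (15,16); take (16,17).
Selected: (0,1) (4,6) (6,7) (10,14) (15,16) (16,17)

17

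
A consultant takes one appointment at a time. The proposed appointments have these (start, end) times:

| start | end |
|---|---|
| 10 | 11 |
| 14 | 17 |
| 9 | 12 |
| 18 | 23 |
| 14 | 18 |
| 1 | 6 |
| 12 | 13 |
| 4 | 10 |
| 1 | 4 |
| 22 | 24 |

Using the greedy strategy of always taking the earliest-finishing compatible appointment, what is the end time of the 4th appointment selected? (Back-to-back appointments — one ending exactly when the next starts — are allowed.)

Sort by end time and greedily take each interval whose start is ≥ the last chosen end.
By end time: (1,4), (1,6), (4,10), (10,11), (9,12), (12,13), (14,17), (14,18), (18,23), (22,24).
Pick (1,4); next start ≥ 4 → (4,10); next start ≥ 10 → (10,11); next start ≥ 11 → (12,13); next start ≥ 13 → (14,17); next start ≥ 17 → (18,23).
Selected: (1,4) (4,10) (10,11) (12,13) (14,17) (18,23)

13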